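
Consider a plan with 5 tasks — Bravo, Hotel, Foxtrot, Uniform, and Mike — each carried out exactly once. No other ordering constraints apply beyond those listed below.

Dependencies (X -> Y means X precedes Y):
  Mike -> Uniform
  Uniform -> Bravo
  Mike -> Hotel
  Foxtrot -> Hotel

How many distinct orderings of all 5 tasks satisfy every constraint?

The tasks with no prerequisites are Foxtrot, Mike; any of them can be placed first.
Enumerating by repeatedly choosing an available task (one whose prerequisites are all placed) gives 9 distinct complete orderings.

9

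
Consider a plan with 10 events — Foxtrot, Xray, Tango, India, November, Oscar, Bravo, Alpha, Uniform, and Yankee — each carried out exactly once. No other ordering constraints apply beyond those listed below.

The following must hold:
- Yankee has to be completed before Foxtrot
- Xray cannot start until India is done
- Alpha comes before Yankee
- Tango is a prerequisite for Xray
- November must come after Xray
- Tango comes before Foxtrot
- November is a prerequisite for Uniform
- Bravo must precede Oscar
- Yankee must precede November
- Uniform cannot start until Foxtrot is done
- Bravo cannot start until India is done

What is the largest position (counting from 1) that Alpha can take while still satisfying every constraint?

6

The events that are forced after Alpha, directly or by a chain of constraints, are Foxtrot, November, Uniform, Yankee. That's 4 events.
With 4 mandatory successors out of 10 events total, the latest slot for Alpha is 10−4 = 6, and it's reachable by doing all non-successors before Alpha.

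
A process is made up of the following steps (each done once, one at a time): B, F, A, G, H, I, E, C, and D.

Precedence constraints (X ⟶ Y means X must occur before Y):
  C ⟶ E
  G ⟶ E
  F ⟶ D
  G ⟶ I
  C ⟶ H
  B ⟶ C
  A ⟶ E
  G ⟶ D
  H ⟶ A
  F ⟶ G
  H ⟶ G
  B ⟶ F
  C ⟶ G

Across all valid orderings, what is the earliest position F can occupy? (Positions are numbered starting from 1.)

2

The only step forced before F (directly or transitively) is B.
So at minimum 1 step comes before F, putting F no earlier than position 2. That position is achievable by scheduling exactly that predecessor first.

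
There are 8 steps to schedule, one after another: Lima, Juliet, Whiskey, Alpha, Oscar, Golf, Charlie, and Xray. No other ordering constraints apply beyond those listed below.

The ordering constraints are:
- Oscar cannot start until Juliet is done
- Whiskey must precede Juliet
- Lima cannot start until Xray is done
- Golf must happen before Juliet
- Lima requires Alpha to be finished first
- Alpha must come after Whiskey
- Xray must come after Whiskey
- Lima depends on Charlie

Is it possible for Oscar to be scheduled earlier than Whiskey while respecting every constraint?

No

There is a dependency chain Whiskey → Juliet → Oscar, so Oscar always comes after Whiskey.
So no valid ordering can have Oscar before Whiskey.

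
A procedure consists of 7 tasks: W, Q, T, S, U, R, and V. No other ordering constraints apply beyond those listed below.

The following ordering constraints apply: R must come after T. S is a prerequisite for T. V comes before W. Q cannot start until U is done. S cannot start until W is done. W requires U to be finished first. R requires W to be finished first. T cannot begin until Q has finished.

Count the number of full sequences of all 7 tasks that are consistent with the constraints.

The tasks with no prerequisites are U, V; any of them can be placed first.
Systematically extending each partial ordering one task at a time and counting, there are 7 complete orderings.

7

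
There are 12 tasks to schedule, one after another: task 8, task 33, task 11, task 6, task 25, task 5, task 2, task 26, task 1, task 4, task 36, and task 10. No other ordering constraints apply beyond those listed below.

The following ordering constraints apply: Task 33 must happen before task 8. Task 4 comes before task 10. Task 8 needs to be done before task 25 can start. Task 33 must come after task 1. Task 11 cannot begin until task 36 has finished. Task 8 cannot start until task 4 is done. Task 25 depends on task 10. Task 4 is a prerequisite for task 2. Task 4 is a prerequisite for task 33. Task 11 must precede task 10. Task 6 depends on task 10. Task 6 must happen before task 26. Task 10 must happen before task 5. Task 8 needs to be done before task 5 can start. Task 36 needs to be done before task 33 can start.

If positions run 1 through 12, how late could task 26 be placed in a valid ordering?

Task 26 has no required successors, so nothing stops it from going last (position 12).

12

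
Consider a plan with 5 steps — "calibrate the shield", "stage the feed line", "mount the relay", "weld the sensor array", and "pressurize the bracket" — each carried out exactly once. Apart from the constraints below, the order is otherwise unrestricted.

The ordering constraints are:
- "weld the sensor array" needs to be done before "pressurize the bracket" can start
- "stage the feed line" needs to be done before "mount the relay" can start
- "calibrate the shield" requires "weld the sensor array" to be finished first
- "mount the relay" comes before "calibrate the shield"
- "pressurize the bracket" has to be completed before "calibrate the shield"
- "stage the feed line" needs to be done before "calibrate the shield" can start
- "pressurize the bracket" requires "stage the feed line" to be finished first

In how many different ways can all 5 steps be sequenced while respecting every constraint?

5

2 steps have no prerequisites ("stage the feed line", "weld the sensor array"), so any of them could come first.
Enumerating by repeatedly choosing an available step (one whose prerequisites are all placed) gives 5 distinct complete orderings.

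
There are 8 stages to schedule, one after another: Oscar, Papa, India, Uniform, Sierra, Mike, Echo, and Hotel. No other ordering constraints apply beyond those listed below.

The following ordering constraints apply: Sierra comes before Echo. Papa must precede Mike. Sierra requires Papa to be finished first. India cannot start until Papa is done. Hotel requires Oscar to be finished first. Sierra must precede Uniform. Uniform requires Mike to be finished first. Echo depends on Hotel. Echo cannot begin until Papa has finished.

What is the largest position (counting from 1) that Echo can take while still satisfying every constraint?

8

Echo has no required successors, so nothing stops it from going last (position 8).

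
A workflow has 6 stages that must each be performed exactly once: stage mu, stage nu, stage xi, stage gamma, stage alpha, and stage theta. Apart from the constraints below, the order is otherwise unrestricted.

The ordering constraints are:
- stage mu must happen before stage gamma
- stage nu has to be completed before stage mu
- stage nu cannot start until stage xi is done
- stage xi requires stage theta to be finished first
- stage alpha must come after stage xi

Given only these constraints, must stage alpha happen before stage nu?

No chain of constraints connects stage alpha to stage nu in either direction.
There exist valid orderings with stage nu before stage alpha, so stage alpha is not required to come first.

No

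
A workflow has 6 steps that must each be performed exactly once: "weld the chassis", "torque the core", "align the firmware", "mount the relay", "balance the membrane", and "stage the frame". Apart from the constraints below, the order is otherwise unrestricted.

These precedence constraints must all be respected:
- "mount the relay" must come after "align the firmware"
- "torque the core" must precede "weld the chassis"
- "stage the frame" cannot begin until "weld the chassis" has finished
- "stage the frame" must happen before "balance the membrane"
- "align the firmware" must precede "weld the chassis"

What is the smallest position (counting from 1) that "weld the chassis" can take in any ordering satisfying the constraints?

Working backwards through the constraints from "weld the chassis", its full set of required predecessors is "torque the core", "align the firmware" — 2 of them.
With 2 mandatory predecessors, the earliest "weld the chassis" can sit is position 2+1 = 3, and placing just those 2 first achieves it.

3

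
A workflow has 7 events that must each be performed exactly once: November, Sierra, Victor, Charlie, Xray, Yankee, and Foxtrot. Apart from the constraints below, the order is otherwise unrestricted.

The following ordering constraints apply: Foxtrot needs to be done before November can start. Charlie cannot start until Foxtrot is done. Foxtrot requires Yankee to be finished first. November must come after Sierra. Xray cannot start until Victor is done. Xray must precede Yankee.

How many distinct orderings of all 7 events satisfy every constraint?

11

The events with no prerequisites are Sierra, Victor; any of them can be placed first.
Systematically extending each partial ordering one event at a time and counting, there are 11 complete orderings.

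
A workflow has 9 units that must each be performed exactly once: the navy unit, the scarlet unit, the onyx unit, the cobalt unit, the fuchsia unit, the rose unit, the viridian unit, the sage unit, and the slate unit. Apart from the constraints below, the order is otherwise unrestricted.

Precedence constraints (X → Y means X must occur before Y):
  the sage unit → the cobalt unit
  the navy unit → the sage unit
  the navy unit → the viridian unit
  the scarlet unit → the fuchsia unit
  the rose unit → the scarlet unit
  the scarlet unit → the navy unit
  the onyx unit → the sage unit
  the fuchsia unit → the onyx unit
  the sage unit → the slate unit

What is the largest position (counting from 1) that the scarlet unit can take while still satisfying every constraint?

The units that are forced after the scarlet unit, directly or by a chain of constraints, are the navy unit, the onyx unit, the cobalt unit, the fuchsia unit, the viridian unit, the sage unit, the slate unit. That's 7 units.
With 7 mandatory successors out of 9 units total, the latest slot for the scarlet unit is 9−7 = 2, and it's reachable by doing all non-successors before the scarlet unit.

2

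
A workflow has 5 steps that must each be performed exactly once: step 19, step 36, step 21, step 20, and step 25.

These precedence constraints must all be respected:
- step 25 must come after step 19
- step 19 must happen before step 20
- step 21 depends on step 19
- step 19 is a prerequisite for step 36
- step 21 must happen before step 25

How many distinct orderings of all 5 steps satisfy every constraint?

Step 19 is the only step with nothing required before it, so every ordering starts there.
Counting all ways to extend the partial order to a total order gives 12.

12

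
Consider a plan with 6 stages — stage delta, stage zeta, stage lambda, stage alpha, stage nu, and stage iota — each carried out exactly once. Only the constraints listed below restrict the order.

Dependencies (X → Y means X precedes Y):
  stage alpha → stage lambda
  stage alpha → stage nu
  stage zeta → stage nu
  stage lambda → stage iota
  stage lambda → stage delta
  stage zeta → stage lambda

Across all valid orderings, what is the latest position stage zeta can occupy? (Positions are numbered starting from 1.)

The stages that are forced after stage zeta, directly or by a chain of constraints, are stage delta, stage lambda, stage nu, stage iota. That's 4 stages.
With 4 mandatory successors out of 6 stages total, the latest slot for stage zeta is 6−4 = 2, and it's reachable by doing all non-successors before stage zeta.

2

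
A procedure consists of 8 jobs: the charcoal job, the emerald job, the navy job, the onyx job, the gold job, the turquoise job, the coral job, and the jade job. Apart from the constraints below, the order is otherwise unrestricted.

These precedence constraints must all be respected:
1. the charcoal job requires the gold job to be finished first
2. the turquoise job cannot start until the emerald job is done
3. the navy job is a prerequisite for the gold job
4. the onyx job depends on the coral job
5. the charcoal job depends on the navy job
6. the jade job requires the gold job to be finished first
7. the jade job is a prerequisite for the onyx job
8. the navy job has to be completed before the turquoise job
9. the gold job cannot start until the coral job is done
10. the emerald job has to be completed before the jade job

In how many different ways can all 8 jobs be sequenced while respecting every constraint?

The jobs with no prerequisites are the emerald job, the navy job, the coral job; any of them can be placed first.
Enumerating by repeatedly choosing an available job (one whose prerequisites are all placed) gives 126 distinct complete orderings.

126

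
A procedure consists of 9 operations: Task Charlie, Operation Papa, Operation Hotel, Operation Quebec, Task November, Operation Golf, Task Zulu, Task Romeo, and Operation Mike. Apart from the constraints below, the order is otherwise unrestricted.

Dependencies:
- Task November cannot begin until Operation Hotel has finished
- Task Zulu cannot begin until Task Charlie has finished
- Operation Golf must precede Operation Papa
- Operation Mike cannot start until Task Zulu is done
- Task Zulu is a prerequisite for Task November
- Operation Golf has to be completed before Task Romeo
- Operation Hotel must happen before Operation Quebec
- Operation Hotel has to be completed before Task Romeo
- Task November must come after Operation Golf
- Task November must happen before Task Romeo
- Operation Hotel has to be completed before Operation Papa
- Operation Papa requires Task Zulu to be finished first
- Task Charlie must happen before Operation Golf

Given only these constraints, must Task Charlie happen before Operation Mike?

Yes

Chaining the stated constraints: Task Charlie → Task Zulu → Operation Mike.
So Task Charlie must precede Operation Mike in any valid ordering.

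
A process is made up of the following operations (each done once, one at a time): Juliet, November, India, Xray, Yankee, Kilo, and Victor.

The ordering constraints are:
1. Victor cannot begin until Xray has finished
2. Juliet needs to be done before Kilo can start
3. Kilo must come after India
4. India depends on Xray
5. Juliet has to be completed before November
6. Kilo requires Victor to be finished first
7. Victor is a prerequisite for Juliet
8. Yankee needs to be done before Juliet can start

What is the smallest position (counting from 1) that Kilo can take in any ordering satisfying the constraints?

The operations that are forced before Kilo, directly or transitively, are Juliet, India, Xray, Yankee, Victor. That's 5 operations.
With 5 mandatory predecessors, the earliest Kilo can sit is position 5+1 = 6, and placing just those 5 first achieves it.

6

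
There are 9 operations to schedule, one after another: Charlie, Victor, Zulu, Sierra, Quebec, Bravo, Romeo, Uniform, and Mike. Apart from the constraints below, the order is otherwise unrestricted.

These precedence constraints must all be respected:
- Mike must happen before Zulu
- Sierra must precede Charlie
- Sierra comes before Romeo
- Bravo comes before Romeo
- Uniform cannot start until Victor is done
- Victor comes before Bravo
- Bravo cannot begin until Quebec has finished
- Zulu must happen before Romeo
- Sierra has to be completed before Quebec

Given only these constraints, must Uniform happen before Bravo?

No chain of constraints connects Uniform to Bravo in either direction.
A valid ordering placing Bravo before Uniform exists, so the answer is no.

No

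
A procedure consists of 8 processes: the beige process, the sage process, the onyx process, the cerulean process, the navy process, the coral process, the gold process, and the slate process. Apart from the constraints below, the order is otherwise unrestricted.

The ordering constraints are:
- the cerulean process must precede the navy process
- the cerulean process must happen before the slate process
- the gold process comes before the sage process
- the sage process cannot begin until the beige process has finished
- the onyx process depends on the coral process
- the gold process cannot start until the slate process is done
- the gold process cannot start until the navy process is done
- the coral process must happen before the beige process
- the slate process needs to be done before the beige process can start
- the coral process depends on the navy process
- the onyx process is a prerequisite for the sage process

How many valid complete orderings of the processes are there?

Only the cerulean process has no prerequisites, so it must go first.
Counting all ways to extend the partial order to a total order gives 24.

24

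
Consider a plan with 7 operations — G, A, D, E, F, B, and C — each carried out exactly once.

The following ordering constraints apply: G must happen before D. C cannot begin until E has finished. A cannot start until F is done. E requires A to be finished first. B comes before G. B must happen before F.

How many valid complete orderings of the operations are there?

15

B is the only operation with nothing required before it, so every ordering starts there.
Systematically extending each partial ordering one operation at a time and counting, there are 15 complete orderings.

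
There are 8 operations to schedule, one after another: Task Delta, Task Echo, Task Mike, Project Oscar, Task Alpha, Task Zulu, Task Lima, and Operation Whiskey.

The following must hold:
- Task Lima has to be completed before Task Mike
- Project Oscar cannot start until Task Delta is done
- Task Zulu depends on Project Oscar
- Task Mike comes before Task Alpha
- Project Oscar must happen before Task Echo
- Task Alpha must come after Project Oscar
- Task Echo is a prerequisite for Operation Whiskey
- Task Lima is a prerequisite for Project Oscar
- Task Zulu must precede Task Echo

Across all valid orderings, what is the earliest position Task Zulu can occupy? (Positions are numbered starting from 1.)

The operations that are forced before Task Zulu, directly or transitively, are Task Delta, Project Oscar, Task Lima. That's 3 operations.
With 3 mandatory predecessors, the earliest Task Zulu can sit is position 3+1 = 4, and placing just those 3 first achieves it.

4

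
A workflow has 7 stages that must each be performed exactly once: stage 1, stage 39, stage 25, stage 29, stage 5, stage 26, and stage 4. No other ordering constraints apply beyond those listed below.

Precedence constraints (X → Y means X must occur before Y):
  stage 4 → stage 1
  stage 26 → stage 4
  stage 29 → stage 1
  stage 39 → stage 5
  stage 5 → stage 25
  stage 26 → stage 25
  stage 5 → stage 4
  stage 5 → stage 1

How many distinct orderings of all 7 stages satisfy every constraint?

51

3 stages have no prerequisites (stage 39, stage 29, stage 26), so any of them could come first.
Enumerating by repeatedly choosing an available stage (one whose prerequisites are all placed) gives 51 distinct complete orderings.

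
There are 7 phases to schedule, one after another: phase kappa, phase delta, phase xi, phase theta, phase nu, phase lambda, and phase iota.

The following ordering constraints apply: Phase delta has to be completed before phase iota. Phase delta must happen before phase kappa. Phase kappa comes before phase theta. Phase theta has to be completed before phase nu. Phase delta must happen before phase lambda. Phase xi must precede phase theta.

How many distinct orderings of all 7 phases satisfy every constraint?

80

The phases with no prerequisites are phase delta, phase xi; any of them can be placed first.
Systematically extending each partial ordering one phase at a time and counting, there are 80 complete orderings.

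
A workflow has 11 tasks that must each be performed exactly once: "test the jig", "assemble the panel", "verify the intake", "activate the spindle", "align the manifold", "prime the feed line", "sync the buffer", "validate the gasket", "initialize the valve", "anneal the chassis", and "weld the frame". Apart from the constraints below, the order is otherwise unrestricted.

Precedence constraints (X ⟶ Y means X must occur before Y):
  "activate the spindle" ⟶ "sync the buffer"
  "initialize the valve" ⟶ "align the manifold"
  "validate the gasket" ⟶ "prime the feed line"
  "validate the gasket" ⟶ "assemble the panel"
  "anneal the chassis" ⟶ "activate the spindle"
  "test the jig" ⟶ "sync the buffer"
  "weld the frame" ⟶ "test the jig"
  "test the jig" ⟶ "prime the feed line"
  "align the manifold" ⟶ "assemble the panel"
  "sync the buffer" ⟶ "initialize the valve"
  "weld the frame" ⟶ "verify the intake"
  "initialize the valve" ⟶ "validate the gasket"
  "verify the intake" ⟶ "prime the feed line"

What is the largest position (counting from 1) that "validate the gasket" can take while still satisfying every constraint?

The tasks that are forced after "validate the gasket", directly or by a chain of constraints, are "assemble the panel", "prime the feed line". That's 2 tasks.
With 2 mandatory successors out of 11 tasks total, the latest slot for "validate the gasket" is 11−2 = 9, and it's reachable by doing all non-successors before "validate the gasket".

9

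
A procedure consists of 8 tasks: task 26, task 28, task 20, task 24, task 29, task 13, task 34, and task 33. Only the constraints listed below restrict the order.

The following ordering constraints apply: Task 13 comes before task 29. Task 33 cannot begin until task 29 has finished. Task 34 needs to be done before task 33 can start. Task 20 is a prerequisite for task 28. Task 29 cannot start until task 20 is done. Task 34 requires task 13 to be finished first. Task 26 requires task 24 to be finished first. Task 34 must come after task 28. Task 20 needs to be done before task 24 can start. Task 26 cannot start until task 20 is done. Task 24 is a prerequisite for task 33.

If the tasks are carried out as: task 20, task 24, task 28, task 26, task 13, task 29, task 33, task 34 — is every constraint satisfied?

In the proposed order, task 33 appears before task 34.
But one of the constraints requires task 34 before task 33, so this ordering violates it.

No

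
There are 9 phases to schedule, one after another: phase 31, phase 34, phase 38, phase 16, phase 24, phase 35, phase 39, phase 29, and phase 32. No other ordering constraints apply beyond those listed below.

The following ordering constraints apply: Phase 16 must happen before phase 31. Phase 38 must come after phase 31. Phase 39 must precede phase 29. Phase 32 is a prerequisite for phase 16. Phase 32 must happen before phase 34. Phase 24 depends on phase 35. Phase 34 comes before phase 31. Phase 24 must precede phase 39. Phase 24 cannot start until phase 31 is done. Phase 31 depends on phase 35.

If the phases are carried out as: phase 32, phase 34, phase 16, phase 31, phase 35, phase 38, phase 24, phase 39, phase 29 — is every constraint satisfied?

Here phase 35 comes after phase 31.
That contradicts the constraint that phase 35 must precede phase 31.

No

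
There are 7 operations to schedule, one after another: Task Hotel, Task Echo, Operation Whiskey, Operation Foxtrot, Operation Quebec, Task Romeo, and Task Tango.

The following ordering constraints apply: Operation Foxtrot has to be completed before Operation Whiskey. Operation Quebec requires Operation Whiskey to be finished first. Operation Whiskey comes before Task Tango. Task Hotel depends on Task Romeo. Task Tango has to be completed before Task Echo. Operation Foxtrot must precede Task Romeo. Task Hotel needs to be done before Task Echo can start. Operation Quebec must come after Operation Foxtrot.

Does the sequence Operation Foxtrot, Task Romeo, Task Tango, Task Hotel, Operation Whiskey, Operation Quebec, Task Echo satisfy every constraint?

The sequence places Task Tango ahead of Operation Whiskey.
Since Operation Whiskey is required before Task Tango, the ordering is invalid.

No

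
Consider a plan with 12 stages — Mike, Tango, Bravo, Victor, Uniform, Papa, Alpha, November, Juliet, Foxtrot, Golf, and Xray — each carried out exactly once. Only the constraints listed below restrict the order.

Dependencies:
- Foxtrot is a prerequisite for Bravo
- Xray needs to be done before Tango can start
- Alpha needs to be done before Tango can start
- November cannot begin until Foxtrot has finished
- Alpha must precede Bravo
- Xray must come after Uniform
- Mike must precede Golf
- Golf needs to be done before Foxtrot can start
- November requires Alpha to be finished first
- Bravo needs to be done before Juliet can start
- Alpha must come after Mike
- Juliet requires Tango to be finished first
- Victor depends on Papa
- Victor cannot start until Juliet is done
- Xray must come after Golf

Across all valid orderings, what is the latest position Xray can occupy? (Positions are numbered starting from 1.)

Following every chain forward from Xray, the stages that must come later are Tango, Victor, Juliet — 3 of them.
With 3 mandatory successors out of 12 stages total, the latest slot for Xray is 12−3 = 9, and it's reachable by doing all non-successors before Xray.

9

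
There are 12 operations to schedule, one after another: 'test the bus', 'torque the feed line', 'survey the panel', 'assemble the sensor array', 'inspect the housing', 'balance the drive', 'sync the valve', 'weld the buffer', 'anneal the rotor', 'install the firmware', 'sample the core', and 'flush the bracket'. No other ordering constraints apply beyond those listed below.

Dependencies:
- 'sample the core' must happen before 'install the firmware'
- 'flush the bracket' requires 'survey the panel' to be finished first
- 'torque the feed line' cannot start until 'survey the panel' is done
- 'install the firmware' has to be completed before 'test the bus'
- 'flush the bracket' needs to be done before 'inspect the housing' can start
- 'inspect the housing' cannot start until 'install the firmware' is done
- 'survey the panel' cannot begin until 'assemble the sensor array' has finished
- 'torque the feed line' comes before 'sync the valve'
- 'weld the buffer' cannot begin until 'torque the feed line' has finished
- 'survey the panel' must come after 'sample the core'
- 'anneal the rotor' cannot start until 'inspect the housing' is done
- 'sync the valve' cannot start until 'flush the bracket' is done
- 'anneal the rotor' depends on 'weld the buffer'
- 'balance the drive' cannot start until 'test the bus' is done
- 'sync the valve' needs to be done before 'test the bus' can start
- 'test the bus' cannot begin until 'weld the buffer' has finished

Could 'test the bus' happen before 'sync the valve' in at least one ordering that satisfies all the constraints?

Following 'sync the valve' → 'test the bus', 'sync the valve' must precede 'test the bus' in every valid ordering.
Hence 'test the bus' can never be scheduled before 'sync the valve'.

No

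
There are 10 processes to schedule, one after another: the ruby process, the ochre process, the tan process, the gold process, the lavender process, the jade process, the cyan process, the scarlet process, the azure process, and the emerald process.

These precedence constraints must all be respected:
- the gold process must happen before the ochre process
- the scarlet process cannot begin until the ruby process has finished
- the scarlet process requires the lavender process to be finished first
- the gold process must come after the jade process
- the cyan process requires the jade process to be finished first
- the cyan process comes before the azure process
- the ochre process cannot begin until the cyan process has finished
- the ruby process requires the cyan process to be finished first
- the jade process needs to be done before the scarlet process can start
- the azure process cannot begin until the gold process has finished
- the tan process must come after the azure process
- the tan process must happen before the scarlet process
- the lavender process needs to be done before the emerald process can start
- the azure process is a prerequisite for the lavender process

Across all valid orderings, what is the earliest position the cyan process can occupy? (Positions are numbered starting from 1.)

2

Working backwards through the constraints from the cyan process, its only required predecessor is the jade process.
So at minimum 1 process comes before the cyan process, putting the cyan process no earlier than position 2. That position is achievable by scheduling exactly that predecessor first.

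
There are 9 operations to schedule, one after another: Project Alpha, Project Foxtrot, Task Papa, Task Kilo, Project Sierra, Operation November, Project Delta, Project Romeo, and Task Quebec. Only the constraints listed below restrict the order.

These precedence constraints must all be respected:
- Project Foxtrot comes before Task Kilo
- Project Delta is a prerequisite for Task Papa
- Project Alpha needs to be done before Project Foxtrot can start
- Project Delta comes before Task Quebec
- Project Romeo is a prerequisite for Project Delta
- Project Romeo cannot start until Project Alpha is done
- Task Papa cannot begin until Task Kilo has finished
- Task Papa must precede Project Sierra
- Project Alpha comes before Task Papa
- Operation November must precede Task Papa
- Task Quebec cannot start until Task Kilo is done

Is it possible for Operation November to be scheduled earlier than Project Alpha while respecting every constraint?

No chain of constraints runs from Project Alpha to Operation November, so Project Alpha is not required to come first.
That means at least one valid schedule has Operation November before Project Alpha.

Yes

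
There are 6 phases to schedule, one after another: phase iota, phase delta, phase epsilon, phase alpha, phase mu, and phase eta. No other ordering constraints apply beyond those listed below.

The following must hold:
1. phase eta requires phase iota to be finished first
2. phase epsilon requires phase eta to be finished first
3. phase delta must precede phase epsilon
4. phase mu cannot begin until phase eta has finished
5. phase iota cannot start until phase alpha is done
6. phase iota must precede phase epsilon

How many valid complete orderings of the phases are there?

9

The phases with no prerequisites are phase delta, phase alpha; any of them can be placed first.
Systematically extending each partial ordering one phase at a time and counting, there are 9 complete orderings.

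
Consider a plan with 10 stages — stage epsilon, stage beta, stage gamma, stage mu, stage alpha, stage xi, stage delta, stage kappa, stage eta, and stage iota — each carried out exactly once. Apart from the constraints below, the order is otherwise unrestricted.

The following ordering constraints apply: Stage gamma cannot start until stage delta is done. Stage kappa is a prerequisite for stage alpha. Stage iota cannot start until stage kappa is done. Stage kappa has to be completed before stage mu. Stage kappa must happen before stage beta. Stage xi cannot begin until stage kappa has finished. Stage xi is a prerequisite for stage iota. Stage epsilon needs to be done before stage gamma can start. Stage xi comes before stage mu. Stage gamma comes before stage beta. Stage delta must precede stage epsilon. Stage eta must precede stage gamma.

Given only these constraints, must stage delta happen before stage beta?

Following the dependencies: stage delta → stage gamma → stage beta.
Hence stage delta necessarily comes before stage beta.

Yes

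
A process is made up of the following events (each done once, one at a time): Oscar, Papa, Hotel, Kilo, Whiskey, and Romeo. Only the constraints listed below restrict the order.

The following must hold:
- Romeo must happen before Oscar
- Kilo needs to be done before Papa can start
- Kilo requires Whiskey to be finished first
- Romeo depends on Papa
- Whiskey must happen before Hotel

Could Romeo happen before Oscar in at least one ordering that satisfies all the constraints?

The constraints force Romeo before Oscar, so yes — every valid ordering has Romeo earlier.

Yes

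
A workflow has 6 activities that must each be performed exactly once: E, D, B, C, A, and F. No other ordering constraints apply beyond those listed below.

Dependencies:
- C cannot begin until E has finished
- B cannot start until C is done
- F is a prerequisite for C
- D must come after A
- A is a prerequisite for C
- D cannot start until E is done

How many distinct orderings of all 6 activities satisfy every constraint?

20

The activities with no prerequisites are E, A, F; any of them can be placed first.
Systematically extending each partial ordering one activity at a time and counting, there are 20 complete orderings.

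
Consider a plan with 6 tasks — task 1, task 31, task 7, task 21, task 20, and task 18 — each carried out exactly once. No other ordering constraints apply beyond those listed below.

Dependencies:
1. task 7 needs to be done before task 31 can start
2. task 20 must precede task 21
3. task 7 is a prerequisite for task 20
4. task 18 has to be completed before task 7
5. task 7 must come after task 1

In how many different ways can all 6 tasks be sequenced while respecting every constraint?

6

2 tasks have no prerequisites (task 1, task 18), so any of them could come first.
Systematically extending each partial ordering one task at a time and counting, there are 6 complete orderings.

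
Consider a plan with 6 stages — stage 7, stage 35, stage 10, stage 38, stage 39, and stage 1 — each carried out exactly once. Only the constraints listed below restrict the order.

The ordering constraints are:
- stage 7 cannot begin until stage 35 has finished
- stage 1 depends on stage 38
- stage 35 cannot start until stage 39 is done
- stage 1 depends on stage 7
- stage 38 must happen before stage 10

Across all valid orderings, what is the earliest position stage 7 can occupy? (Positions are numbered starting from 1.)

Working backwards through the constraints from stage 7, its full set of required predecessors is stage 35, stage 39 — 2 of them.
With 2 mandatory predecessors, the earliest stage 7 can sit is position 2+1 = 3, and placing just those 2 first achieves it.

3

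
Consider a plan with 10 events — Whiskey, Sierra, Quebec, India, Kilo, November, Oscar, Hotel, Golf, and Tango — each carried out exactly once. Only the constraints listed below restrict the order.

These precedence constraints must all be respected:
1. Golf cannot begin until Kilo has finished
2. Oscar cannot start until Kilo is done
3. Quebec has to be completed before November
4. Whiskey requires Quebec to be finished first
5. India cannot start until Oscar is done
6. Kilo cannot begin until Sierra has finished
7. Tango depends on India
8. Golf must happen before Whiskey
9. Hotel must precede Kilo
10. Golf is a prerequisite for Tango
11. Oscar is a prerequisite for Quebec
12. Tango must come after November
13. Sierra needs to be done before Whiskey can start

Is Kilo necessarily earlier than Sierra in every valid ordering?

In fact the dependencies run the other way: Sierra → Kilo.
So Kilo never precedes Sierra.

No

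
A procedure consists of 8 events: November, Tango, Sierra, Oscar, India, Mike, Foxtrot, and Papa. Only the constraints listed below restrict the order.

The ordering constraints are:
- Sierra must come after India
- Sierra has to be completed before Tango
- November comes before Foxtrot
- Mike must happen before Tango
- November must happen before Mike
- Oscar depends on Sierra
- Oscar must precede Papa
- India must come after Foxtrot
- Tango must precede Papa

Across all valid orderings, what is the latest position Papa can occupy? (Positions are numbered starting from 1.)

8

Papa has no required successors, so nothing stops it from going last (position 8).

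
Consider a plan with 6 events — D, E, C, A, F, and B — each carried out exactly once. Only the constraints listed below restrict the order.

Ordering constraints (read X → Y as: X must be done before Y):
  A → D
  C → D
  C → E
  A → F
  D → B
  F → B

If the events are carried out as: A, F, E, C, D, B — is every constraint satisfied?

In the proposed order, E appears before C.
But one of the constraints requires C before E, so this ordering violates it.

No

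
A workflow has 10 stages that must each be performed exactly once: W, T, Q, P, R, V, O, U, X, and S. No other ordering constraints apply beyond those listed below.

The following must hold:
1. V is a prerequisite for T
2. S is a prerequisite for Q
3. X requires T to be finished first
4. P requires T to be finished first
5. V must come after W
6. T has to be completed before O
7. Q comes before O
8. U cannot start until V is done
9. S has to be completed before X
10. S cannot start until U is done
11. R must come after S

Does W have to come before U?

Chaining the stated constraints: W → V → U.
That forces W before U in every valid schedule.

Yes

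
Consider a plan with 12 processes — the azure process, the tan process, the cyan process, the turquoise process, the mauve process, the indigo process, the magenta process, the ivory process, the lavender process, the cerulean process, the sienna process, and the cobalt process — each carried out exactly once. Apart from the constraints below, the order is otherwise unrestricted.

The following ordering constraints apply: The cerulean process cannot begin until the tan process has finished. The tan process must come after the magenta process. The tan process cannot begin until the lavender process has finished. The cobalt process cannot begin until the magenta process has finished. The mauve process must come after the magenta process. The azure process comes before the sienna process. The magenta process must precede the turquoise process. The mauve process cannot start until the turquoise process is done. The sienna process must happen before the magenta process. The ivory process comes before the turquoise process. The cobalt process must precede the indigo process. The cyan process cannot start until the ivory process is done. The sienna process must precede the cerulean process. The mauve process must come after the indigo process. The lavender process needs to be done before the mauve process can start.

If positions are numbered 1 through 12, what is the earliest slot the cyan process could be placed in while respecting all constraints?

2

Working backwards through the constraints from the cyan process, its only required predecessor is the ivory process.
So at minimum 1 process comes before the cyan process, putting the cyan process no earlier than position 2. That position is achievable by scheduling exactly that predecessor first.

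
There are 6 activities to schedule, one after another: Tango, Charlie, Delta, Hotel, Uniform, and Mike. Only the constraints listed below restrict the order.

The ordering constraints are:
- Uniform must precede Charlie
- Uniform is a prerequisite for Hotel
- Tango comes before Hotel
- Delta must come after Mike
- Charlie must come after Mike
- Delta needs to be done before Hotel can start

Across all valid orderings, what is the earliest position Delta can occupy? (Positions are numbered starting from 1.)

2

The only activity forced before Delta (directly or transitively) is Mike.
So at minimum 1 activity comes before Delta, putting Delta no earlier than position 2. That position is achievable by scheduling exactly that predecessor first.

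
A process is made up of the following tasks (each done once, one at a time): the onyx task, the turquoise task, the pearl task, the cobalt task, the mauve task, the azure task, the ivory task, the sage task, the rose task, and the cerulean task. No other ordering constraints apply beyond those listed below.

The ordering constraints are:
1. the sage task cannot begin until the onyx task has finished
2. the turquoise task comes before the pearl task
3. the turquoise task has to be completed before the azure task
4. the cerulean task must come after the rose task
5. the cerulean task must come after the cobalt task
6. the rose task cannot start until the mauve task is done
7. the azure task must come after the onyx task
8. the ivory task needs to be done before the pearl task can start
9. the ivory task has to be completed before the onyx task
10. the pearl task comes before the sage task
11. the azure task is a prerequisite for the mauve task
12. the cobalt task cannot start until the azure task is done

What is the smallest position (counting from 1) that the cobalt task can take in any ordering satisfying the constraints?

5

Every task that must precede the cobalt task has to come before it. Tracing all chains that end at the cobalt task, those tasks are: the onyx task, the turquoise task, the azure task, the ivory task — 4 in total.
So at minimum 4 tasks come before the cobalt task, putting the cobalt task no earlier than position 5. That position is achievable by scheduling exactly those predecessors first.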